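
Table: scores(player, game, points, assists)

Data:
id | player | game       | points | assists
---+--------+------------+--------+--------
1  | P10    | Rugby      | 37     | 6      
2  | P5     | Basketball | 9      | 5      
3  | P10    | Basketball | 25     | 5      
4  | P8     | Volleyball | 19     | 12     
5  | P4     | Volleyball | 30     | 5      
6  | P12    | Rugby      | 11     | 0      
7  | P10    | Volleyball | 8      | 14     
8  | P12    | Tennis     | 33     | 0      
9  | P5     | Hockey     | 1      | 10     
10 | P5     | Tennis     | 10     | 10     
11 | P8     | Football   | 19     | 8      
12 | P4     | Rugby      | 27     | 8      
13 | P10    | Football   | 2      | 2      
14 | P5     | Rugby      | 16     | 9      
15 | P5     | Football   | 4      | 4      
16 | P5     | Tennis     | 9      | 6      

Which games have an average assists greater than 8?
SELECT game, AVG(assists)
FROM scores
GROUP BY game
HAVING AVG(assists) > 8

Result:
  Hockey: avg=10.00
  Volleyball: avg=10.33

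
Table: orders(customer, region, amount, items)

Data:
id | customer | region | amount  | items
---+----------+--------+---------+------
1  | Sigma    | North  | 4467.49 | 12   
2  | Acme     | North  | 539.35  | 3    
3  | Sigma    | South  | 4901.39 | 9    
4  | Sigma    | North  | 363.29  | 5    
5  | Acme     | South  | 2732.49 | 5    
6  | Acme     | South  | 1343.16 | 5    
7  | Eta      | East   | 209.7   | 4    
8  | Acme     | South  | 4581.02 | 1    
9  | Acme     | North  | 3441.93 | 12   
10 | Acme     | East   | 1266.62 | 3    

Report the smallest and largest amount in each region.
SELECT region, MIN(amount), MAX(amount)
FROM orders
GROUP BY region

Result:
  East: min=209.70, max=1266.62
  North: min=363.29, max=4467.49
  South: min=1343.16, max=4901.39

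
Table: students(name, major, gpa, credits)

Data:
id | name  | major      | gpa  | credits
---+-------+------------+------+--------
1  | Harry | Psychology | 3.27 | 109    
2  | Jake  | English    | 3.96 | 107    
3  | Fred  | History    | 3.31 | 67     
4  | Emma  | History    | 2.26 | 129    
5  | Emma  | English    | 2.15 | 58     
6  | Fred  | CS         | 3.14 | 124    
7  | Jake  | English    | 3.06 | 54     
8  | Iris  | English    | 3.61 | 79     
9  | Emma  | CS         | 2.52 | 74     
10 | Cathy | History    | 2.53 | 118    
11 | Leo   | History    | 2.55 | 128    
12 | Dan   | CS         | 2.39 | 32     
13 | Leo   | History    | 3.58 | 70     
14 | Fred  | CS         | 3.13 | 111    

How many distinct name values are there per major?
SELECT major, COUNT(DISTINCT name)
FROM students
GROUP BY major

Result:
  CS: 3 distinct
  English: 3 distinct
  History: 4 distinct
  Psychology: 1 distinct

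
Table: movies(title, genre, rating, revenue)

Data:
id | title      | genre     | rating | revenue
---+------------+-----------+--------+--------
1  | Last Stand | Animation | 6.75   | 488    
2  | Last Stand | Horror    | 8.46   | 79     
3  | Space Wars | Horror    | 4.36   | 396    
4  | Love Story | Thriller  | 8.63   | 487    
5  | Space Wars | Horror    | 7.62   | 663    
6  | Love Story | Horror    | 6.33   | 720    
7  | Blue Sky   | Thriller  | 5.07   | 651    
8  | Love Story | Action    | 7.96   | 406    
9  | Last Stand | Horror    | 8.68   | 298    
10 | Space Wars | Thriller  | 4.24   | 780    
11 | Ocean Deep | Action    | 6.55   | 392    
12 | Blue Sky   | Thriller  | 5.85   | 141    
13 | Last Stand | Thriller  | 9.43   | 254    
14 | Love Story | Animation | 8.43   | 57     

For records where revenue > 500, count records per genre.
SELECT genre, COUNT(*)
FROM movies
WHERE revenue > 500
GROUP BY genre

Note: WHERE filters rows before grouping.

Result:
  Horror: 2
  Thriller: 2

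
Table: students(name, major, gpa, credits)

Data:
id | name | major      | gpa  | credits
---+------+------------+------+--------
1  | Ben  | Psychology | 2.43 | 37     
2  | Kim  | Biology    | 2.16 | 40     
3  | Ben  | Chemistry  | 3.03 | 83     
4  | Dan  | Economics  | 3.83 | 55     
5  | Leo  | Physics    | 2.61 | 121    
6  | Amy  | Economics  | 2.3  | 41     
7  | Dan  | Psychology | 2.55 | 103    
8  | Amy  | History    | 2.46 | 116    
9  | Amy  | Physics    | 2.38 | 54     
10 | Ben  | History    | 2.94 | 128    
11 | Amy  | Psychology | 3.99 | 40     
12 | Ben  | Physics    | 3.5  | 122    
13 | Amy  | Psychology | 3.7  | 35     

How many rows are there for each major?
SELECT major, COUNT(*) as count
FROM students
GROUP BY major

Result:
  Biology: 1
  Chemistry: 1
  Economics: 2
  History: 2
  Physics: 3
  Psychology: 4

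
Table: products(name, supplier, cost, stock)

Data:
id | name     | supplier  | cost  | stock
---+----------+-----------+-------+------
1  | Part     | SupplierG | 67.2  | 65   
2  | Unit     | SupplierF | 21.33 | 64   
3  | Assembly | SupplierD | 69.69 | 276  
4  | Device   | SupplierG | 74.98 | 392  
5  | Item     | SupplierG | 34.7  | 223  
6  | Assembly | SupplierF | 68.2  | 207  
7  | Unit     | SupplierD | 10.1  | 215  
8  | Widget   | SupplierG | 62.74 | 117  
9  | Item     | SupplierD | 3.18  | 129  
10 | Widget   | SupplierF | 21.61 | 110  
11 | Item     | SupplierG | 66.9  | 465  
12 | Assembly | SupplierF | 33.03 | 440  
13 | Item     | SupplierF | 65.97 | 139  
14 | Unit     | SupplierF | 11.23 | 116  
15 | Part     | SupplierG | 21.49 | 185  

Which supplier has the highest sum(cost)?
SELECT supplier, SUM(cost) as val
FROM products
GROUP BY supplier
ORDER BY val DESC
LIMIT 1

Result: SupplierG with sum(cost) = 328.01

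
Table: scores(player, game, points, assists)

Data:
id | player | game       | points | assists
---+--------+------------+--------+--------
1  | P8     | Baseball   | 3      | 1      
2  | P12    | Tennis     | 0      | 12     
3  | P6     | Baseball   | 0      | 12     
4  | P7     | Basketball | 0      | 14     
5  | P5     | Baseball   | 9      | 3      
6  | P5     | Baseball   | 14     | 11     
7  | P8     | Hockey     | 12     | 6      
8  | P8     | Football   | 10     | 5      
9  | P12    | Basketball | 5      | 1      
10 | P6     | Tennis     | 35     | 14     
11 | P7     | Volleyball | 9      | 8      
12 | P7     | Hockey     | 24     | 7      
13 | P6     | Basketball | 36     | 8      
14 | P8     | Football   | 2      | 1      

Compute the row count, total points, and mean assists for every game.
SELECT game,
       COUNT(*) as cnt,
       SUM(points) as total_points,
       AVG(assists) as avg_assists
FROM scores
GROUP BY game

Result:
  Baseball: 4 records, 26 total points, 6.75 avg assists
  Basketball: 3 records, 41 total points, 7.67 avg assists
  Football: 2 records, 12 total points, 3.00 avg assists
  Hockey: 2 records, 36 total points, 6.50 avg assists
  Tennis: 2 records, 35 total points, 13.00 avg assists
  Volleyball: 1 records, 9 total points, 8.00 avg assists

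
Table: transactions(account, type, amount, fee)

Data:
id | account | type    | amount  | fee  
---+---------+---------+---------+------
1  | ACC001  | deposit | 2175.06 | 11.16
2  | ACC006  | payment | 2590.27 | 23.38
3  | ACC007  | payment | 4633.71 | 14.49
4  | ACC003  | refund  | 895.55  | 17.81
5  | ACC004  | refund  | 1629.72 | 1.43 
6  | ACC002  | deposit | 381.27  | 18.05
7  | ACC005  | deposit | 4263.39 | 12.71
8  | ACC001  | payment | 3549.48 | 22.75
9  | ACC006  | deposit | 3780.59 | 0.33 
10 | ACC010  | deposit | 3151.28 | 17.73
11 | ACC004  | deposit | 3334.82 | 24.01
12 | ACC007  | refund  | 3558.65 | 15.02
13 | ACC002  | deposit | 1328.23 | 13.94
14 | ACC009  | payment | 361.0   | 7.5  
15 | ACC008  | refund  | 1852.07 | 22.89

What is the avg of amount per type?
SELECT type, AVG(amount) as result
FROM transactions
GROUP BY type

Result:
  deposit: 2630.66
  payment: 2783.62
  refund: 1984.00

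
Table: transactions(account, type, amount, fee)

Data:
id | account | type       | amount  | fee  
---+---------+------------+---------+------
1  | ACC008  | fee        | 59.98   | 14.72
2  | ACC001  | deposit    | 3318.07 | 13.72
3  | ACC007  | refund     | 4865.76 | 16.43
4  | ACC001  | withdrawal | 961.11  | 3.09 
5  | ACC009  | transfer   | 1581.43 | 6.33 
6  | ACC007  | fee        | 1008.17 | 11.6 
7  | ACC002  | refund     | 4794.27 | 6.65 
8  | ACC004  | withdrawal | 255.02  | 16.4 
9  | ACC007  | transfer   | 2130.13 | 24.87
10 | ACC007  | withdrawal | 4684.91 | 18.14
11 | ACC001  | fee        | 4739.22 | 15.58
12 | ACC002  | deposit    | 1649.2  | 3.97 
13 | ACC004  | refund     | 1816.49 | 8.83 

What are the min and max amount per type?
SELECT type, MIN(amount), MAX(amount)
FROM transactions
GROUP BY type

Result:
  deposit: min=1649.20, max=3318.07
  fee: min=59.98, max=4739.22
  refund: min=1816.49, max=4865.76
  transfer: min=1581.43, max=2130.13
  withdrawal: min=255.02, max=4684.91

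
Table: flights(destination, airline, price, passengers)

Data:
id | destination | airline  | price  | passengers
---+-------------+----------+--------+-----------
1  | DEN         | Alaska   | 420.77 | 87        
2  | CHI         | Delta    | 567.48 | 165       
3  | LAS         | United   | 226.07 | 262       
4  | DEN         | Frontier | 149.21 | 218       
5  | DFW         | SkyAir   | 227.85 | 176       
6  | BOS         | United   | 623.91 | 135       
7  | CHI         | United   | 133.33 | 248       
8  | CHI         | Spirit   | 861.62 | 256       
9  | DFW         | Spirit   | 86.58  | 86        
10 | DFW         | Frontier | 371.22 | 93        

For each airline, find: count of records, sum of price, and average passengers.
SELECT airline,
       COUNT(*) as cnt,
       SUM(price) as total_price,
       AVG(passengers) as avg_passengers
FROM flights
GROUP BY airline

Result:
  Alaska: 1 records, 420.77 total price, 87.00 avg passengers
  Delta: 1 records, 567.48 total price, 165.00 avg passengers
  Frontier: 2 records, 520.43 total price, 155.50 avg passengers
  SkyAir: 1 records, 227.85 total price, 176.00 avg passengers
  Spirit: 2 records, 948.20 total price, 171.00 avg passengers
  United: 3 records, 983.31 total price, 215.00 avg passengers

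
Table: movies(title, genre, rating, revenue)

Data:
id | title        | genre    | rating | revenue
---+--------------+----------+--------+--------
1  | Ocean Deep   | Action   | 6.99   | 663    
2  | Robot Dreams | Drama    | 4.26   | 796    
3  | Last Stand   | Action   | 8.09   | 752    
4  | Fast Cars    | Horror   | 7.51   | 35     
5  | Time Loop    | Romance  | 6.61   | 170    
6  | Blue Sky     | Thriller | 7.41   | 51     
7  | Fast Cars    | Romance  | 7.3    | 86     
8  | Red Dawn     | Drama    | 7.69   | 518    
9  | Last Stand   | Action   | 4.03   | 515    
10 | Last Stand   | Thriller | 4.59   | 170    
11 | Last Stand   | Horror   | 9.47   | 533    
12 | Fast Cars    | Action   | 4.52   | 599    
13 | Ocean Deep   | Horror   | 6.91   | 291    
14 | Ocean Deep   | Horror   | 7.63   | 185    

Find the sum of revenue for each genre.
SELECT genre, SUM(revenue) as result
FROM movies
GROUP BY genre

Result:
  Action: 2529
  Drama: 1314
  Horror: 1044
  Romance: 256
  Thriller: 221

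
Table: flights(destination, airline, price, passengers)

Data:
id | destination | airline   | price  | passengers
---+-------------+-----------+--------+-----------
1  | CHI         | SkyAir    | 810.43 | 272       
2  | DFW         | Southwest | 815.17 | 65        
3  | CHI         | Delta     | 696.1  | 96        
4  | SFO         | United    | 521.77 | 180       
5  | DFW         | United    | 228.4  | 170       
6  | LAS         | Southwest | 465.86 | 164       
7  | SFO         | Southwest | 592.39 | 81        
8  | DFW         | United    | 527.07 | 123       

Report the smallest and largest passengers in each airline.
SELECT airline, MIN(passengers), MAX(passengers)
FROM flights
GROUP BY airline

Result:
  Delta: min=96, max=96
  SkyAir: min=272, max=272
  Southwest: min=65, max=164
  United: min=123, max=180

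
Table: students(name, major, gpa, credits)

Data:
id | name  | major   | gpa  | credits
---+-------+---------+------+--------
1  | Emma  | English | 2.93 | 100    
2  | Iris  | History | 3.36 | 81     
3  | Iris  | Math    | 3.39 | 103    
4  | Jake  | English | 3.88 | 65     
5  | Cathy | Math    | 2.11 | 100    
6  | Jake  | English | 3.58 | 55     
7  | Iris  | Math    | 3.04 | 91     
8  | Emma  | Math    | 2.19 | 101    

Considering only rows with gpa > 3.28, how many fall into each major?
SELECT major, COUNT(*)
FROM students
WHERE gpa > 3.28
GROUP BY major

Note: WHERE filters rows before grouping.

Result:
  English: 2
  History: 1
  Math: 1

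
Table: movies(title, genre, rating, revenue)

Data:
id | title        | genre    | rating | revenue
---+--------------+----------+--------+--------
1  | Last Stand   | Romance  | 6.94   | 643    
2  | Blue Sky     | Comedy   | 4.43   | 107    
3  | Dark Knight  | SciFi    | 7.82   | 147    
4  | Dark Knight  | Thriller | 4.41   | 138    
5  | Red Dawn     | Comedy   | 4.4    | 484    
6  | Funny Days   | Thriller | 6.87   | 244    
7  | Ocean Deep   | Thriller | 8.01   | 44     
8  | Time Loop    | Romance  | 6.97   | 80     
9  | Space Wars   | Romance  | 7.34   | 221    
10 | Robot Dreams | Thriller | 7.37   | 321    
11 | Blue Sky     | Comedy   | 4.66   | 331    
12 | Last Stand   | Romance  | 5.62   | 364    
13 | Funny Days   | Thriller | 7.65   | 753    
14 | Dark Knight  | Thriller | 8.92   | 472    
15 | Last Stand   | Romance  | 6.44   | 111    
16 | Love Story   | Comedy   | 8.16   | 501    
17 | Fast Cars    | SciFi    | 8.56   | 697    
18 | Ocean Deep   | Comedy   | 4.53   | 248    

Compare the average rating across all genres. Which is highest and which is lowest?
SELECT genre, AVG(rating)
FROM movies
GROUP BY genre
ORDER BY AVG(rating)

All groups:
  Comedy: 5.24
  Romance: 6.66
  Thriller: 7.21
  SciFi: 8.19

Highest: SciFi (8.19)
Lowest: Comedy (5.24)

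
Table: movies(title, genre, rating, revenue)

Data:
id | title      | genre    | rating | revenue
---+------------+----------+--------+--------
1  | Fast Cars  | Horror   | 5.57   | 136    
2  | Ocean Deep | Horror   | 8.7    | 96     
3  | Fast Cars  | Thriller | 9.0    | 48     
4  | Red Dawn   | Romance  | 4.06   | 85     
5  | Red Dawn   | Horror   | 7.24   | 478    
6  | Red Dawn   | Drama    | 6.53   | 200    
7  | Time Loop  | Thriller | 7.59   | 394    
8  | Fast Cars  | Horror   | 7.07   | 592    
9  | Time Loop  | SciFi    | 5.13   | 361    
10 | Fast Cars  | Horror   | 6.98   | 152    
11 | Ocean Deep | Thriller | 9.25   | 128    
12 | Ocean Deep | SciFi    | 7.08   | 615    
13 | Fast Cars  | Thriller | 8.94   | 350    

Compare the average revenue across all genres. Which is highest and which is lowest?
SELECT genre, AVG(revenue)
FROM movies
GROUP BY genre
ORDER BY AVG(revenue)

All groups:
  Romance: 85.00
  Drama: 200.00
  Thriller: 230.00
  Horror: 290.80
  SciFi: 488.00

Highest: SciFi (488.00)
Lowest: Romance (85.00)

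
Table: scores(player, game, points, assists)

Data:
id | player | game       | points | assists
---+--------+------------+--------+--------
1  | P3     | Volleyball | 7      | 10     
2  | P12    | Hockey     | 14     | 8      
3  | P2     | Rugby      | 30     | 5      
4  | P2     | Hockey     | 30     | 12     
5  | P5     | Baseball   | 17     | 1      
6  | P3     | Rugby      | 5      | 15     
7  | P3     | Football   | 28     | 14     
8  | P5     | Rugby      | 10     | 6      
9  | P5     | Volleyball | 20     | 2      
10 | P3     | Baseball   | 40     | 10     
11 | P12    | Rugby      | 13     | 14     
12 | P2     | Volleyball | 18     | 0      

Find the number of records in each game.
SELECT game, COUNT(*) as count
FROM scores
GROUP BY game

Result:
  Baseball: 2
  Football: 1
  Hockey: 2
  Rugby: 4
  Volleyball: 3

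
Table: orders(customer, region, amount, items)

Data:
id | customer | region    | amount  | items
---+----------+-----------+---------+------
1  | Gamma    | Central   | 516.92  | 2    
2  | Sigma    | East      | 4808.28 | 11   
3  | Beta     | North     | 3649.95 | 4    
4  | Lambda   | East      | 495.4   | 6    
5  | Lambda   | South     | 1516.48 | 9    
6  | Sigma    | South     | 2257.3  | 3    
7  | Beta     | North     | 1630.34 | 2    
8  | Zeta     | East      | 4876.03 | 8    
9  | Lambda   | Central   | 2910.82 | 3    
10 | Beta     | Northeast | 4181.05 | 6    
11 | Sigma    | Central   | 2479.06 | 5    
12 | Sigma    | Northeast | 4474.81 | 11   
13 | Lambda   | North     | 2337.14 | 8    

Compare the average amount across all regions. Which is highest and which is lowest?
SELECT region, AVG(amount)
FROM orders
GROUP BY region
ORDER BY AVG(amount)

All groups:
  South: 1886.89
  Central: 1968.93
  North: 2539.14
  East: 3393.24
  Northeast: 4327.93

Highest: Northeast (4327.93)
Lowest: South (1886.89)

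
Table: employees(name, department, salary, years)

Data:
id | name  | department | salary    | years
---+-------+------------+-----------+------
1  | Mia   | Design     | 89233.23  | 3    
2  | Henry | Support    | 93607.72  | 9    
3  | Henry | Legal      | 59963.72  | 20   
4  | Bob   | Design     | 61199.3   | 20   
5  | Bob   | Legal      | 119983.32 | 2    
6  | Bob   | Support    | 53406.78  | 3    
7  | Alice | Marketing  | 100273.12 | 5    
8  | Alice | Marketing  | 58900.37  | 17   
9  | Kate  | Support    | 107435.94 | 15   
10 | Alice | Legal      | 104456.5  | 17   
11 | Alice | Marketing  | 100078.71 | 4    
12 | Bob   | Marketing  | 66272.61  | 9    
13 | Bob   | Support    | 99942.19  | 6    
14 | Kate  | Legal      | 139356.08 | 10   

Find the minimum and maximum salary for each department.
SELECT department, MIN(salary), MAX(salary)
FROM employees
GROUP BY department

Result:
  Design: min=61199.30, max=89233.23
  Legal: min=59963.72, max=139356.08
  Marketing: min=58900.37, max=100273.12
  Support: min=53406.78, max=107435.94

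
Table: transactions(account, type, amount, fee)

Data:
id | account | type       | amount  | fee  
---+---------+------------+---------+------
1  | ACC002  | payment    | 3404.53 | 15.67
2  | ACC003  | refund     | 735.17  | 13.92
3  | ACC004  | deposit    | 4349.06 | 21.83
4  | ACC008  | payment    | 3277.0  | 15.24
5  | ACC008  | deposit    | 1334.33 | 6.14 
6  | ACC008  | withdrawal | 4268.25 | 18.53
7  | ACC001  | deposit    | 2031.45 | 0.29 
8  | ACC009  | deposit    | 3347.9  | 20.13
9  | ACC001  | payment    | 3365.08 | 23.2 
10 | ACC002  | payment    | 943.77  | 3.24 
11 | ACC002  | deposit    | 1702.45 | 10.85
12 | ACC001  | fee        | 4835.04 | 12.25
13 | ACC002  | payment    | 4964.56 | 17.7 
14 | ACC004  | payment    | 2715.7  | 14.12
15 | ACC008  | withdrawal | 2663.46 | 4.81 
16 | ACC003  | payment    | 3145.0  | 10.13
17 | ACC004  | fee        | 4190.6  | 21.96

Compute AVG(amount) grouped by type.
SELECT type, AVG(amount) as result
FROM transactions
GROUP BY type

Result:
  deposit: 2553.04
  fee: 4512.82
  payment: 3116.52
  refund: 735.17
  withdrawal: 3465.86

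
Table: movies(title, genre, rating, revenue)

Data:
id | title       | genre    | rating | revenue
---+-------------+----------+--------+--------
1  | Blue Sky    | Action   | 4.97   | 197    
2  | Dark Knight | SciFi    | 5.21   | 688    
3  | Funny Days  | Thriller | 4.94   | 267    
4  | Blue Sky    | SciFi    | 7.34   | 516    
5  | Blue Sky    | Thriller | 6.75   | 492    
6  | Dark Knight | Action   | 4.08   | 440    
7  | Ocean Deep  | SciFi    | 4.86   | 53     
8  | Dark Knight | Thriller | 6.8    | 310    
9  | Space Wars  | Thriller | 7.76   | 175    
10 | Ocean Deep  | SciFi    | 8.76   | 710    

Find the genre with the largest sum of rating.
SELECT genre, SUM(rating) as val
FROM movies
GROUP BY genre
ORDER BY val DESC
LIMIT 1

Result: Thriller with sum(rating) = 26.25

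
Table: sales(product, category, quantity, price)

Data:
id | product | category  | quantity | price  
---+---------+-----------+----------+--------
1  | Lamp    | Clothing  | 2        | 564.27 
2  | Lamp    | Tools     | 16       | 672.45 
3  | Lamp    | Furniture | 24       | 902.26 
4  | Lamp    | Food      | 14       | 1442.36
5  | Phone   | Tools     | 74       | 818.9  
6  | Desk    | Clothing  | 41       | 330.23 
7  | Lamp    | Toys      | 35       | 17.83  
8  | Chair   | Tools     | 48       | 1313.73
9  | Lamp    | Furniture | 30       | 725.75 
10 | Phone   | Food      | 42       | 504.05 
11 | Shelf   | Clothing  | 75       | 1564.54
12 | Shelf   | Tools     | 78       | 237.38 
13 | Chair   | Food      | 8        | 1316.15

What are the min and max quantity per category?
SELECT category, MIN(quantity), MAX(quantity)
FROM sales
GROUP BY category

Result:
  Clothing: min=2, max=75
  Food: min=8, max=42
  Furniture: min=24, max=30
  Tools: min=16, max=78
  Toys: min=35, max=35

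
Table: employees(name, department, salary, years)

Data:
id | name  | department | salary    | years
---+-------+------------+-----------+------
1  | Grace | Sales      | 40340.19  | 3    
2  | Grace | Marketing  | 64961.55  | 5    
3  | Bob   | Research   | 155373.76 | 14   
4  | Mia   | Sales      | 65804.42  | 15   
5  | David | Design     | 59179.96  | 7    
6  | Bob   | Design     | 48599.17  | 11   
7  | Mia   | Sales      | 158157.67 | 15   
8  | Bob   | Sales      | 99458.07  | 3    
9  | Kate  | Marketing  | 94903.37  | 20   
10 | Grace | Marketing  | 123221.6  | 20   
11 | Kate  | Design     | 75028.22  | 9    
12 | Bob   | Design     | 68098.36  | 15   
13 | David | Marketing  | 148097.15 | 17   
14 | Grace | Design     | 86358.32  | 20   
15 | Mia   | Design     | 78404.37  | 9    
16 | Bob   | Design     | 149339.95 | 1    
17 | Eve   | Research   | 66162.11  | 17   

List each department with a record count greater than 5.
SELECT department, COUNT(*) as cnt
FROM employees
GROUP BY department
HAVING COUNT(*) > 5

Result:
  Design: 7

Note: HAVING filters groups after aggregation, WHERE filters rows before.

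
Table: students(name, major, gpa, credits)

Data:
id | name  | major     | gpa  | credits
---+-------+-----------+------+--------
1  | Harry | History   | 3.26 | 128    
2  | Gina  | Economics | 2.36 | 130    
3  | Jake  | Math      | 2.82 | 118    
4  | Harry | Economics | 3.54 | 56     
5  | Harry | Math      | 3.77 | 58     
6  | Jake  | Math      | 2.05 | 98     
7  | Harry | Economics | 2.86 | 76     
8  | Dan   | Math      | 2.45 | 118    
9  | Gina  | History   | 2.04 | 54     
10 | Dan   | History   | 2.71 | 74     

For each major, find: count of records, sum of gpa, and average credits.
SELECT major,
       COUNT(*) as cnt,
       SUM(gpa) as total_gpa,
       AVG(credits) as avg_credits
FROM students
GROUP BY major

Result:
  Economics: 3 records, 8.76 total gpa, 87.33 avg credits
  History: 3 records, 8.01 total gpa, 85.33 avg credits
  Math: 4 records, 11.09 total gpa, 98.00 avg credits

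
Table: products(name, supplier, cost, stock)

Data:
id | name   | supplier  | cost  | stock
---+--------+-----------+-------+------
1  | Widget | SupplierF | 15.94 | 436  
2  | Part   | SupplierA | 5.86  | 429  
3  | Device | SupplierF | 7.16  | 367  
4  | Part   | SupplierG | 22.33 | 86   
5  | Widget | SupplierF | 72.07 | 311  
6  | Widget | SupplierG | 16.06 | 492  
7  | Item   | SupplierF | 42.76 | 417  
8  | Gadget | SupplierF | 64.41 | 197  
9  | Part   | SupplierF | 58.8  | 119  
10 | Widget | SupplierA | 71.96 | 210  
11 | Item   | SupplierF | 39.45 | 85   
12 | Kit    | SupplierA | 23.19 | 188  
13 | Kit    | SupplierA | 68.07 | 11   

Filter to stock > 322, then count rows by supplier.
SELECT supplier, COUNT(*)
FROM products
WHERE stock > 322
GROUP BY supplier

Note: WHERE filters rows before grouping.

Result:
  SupplierA: 1
  SupplierF: 3
  SupplierG: 1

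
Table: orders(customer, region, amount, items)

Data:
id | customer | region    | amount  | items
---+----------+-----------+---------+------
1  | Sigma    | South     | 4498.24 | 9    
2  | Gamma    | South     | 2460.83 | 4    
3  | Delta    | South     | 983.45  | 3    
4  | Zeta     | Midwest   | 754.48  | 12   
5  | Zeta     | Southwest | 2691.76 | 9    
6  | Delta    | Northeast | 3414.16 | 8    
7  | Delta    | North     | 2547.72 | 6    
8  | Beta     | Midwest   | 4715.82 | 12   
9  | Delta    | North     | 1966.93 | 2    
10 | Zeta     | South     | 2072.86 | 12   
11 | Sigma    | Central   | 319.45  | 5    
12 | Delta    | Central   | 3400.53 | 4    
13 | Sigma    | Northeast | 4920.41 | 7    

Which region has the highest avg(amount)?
SELECT region, AVG(amount) as val
FROM orders
GROUP BY region
ORDER BY val DESC
LIMIT 1

Result: Northeast with avg(amount) = 4167.29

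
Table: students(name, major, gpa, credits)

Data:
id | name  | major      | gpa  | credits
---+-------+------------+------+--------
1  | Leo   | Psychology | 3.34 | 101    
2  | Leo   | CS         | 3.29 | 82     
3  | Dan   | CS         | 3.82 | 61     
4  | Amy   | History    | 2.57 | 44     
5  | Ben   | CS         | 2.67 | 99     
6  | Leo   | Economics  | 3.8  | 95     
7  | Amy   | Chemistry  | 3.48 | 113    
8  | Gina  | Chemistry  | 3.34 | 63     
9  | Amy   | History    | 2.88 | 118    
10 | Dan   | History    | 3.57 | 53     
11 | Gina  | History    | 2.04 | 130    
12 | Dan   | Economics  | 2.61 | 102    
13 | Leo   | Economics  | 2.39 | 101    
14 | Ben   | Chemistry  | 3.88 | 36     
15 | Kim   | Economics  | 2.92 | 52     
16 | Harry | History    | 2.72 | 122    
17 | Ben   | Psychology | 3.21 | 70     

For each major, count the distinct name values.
SELECT major, COUNT(DISTINCT name)
FROM students
GROUP BY major

Result:
  CS: 3 distinct
  Chemistry: 3 distinct
  Economics: 3 distinct
  History: 4 distinct
  Psychology: 2 distinct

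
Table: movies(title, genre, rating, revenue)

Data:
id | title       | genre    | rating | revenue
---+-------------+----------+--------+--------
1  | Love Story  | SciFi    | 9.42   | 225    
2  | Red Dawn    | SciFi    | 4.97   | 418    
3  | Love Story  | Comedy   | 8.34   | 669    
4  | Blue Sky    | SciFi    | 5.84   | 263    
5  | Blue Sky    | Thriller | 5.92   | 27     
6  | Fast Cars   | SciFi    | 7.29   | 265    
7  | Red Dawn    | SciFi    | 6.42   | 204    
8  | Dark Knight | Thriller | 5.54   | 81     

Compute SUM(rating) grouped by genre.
SELECT genre, SUM(rating) as result
FROM movies
GROUP BY genre

Result:
  Comedy: 8.34
  SciFi: 33.94
  Thriller: 11.46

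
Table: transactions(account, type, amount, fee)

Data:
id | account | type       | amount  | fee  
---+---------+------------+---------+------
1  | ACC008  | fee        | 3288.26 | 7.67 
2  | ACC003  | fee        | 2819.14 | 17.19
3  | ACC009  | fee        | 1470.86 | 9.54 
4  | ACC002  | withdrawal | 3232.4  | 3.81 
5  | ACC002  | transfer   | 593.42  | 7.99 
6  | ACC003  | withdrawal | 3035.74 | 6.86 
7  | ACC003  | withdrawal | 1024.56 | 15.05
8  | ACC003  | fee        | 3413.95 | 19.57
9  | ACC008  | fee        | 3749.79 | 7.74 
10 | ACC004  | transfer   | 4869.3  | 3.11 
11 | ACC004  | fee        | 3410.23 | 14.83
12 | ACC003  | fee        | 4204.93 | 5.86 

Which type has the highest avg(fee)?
SELECT type, AVG(fee) as val
FROM transactions
GROUP BY type
ORDER BY val DESC
LIMIT 1

Result: fee with avg(fee) = 11.77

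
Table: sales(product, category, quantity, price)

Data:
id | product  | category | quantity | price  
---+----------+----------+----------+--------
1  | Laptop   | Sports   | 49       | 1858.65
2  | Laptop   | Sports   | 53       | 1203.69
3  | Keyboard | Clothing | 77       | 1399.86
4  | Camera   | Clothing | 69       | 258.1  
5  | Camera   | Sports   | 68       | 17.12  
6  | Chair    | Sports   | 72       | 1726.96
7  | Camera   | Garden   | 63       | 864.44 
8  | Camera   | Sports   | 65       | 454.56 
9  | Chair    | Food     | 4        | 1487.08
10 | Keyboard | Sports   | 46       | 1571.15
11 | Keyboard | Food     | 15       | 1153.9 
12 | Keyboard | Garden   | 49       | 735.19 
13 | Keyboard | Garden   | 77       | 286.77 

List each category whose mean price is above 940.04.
SELECT category, AVG(price)
FROM sales
GROUP BY category
HAVING AVG(price) > 940.04

Result:
  Food: avg=1320.49
  Sports: avg=1138.69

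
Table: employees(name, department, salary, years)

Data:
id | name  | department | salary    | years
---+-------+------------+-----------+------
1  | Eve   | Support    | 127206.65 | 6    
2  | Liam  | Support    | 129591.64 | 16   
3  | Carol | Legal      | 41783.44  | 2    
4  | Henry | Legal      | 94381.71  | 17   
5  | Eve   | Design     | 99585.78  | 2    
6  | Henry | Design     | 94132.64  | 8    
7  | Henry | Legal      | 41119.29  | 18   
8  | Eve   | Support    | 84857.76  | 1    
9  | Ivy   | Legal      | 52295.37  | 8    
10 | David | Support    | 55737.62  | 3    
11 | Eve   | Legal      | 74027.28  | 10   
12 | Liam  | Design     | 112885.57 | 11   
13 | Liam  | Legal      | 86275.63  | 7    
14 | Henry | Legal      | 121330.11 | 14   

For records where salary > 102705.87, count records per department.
SELECT department, COUNT(*)
FROM employees
WHERE salary > 102705.87
GROUP BY department

Note: WHERE filters rows before grouping.

Result:
  Design: 1
  Legal: 1
  Support: 2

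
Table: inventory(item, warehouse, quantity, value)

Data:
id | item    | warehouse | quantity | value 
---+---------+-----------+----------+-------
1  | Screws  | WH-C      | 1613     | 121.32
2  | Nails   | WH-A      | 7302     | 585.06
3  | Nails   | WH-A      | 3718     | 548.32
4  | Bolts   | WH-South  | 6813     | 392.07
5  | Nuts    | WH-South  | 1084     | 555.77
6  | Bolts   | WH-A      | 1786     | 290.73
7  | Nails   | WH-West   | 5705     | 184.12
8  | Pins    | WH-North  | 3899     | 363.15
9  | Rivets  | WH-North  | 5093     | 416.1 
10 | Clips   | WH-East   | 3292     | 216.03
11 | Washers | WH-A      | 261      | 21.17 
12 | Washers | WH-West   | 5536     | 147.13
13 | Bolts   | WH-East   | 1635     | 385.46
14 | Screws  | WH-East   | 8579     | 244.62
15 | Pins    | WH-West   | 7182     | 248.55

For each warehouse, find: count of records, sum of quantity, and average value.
SELECT warehouse,
       COUNT(*) as cnt,
       SUM(quantity) as total_quantity,
       AVG(value) as avg_value
FROM inventory
GROUP BY warehouse

Result:
  WH-A: 4 records, 13067 total quantity, 361.32 avg value
  WH-C: 1 records, 1613 total quantity, 121.32 avg value
  WH-East: 3 records, 13506 total quantity, 282.04 avg value
  WH-North: 2 records, 8992 total quantity, 389.63 avg value
  WH-South: 2 records, 7897 total quantity, 473.92 avg value
  WH-West: 3 records, 18423 total quantity, 193.27 avg value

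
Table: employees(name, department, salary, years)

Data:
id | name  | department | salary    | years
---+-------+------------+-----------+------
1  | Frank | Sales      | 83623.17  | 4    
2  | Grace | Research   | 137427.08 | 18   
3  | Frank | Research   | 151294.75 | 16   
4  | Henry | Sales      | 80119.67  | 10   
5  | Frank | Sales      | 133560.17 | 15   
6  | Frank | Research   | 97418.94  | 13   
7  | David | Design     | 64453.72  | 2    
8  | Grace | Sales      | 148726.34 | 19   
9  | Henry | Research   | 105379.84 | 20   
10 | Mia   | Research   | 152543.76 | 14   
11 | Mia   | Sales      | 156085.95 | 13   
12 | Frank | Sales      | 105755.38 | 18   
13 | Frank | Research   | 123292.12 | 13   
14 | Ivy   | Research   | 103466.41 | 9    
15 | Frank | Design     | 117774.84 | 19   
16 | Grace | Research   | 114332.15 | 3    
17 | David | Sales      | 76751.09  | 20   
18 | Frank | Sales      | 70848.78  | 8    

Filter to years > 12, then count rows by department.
SELECT department, COUNT(*)
FROM employees
WHERE years > 12
GROUP BY department

Note: WHERE filters rows before grouping.

Result:
  Design: 1
  Research: 6
  Sales: 5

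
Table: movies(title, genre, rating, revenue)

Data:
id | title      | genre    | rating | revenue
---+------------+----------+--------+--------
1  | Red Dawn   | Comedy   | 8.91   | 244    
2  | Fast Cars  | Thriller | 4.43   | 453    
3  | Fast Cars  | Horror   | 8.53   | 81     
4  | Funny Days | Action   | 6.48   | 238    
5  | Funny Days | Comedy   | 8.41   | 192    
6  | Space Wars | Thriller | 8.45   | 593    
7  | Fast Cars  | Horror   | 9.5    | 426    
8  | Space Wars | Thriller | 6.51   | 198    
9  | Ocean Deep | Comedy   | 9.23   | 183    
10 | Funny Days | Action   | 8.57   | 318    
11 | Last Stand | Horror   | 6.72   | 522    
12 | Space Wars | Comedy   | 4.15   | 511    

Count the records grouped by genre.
SELECT genre, COUNT(*) as count
FROM movies
GROUP BY genre

Result:
  Action: 2
  Comedy: 4
  Horror: 3
  Thriller: 3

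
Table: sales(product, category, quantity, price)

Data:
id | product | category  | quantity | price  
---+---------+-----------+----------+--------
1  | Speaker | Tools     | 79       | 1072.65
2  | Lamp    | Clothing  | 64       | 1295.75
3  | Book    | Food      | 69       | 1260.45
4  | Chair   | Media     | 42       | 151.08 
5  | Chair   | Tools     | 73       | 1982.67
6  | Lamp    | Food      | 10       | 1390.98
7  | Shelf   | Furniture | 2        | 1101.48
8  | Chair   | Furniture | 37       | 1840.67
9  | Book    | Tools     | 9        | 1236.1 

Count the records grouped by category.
SELECT category, COUNT(*) as count
FROM sales
GROUP BY category

Result:
  Clothing: 1
  Food: 2
  Furniture: 2
  Media: 1
  Tools: 3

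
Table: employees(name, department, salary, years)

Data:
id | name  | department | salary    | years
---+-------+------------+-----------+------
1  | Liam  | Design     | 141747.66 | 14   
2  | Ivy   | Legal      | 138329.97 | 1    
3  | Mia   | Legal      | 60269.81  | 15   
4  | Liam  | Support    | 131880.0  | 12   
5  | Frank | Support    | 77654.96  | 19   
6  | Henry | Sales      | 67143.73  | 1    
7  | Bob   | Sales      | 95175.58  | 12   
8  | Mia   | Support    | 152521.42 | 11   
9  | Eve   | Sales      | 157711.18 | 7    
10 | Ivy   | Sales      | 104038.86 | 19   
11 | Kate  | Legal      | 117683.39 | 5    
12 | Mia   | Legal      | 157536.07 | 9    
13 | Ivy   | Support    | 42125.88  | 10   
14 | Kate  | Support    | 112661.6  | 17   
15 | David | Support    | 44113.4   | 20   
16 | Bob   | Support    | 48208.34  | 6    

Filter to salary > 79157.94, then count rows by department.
SELECT department, COUNT(*)
FROM employees
WHERE salary > 79157.94
GROUP BY department

Note: WHERE filters rows before grouping.

Result:
  Design: 1
  Legal: 3
  Sales: 3
  Support: 3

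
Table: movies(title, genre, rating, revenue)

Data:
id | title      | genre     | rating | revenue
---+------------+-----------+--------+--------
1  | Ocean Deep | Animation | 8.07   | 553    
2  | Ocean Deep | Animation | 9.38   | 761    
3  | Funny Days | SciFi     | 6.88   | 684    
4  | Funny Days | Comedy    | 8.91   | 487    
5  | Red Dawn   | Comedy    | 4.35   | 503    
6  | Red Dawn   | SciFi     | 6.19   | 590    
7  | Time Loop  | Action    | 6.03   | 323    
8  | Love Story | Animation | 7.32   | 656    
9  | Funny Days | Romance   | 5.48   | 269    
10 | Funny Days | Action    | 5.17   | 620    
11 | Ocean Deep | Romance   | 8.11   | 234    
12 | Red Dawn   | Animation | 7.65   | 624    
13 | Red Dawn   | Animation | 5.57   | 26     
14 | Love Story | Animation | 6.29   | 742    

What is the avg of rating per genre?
SELECT genre, AVG(rating) as result
FROM movies
GROUP BY genre

Result:
  Action: 5.60
  Animation: 7.38
  Comedy: 6.63
  Romance: 6.80
  SciFi: 6.54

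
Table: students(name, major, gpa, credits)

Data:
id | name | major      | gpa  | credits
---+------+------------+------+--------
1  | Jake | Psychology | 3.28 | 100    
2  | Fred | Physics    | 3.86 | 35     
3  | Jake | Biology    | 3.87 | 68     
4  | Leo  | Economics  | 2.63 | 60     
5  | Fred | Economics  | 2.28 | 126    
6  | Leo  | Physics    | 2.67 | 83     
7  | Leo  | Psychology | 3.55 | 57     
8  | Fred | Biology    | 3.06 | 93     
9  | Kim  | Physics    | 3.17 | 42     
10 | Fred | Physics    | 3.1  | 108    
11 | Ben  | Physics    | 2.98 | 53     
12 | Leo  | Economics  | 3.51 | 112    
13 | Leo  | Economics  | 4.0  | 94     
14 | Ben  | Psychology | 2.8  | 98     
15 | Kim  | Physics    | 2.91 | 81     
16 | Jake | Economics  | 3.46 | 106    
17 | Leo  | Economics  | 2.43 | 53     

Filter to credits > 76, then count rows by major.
SELECT major, COUNT(*)
FROM students
WHERE credits > 76
GROUP BY major

Note: WHERE filters rows before grouping.

Result:
  Biology: 1
  Economics: 4
  Physics: 3
  Psychology: 2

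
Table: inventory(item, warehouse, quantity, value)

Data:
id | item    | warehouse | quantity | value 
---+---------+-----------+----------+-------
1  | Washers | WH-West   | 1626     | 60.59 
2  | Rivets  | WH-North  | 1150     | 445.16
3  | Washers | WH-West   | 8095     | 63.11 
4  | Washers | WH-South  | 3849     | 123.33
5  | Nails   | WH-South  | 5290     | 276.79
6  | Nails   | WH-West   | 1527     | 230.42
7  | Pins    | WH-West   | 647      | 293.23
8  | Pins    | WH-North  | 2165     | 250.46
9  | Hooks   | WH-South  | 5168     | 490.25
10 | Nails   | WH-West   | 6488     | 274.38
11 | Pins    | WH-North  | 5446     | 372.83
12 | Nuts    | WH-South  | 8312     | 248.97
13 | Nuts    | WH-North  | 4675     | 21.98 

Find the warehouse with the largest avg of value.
SELECT warehouse, AVG(value) as val
FROM inventory
GROUP BY warehouse
ORDER BY val DESC
LIMIT 1

Result: WH-South with avg(value) = 284.84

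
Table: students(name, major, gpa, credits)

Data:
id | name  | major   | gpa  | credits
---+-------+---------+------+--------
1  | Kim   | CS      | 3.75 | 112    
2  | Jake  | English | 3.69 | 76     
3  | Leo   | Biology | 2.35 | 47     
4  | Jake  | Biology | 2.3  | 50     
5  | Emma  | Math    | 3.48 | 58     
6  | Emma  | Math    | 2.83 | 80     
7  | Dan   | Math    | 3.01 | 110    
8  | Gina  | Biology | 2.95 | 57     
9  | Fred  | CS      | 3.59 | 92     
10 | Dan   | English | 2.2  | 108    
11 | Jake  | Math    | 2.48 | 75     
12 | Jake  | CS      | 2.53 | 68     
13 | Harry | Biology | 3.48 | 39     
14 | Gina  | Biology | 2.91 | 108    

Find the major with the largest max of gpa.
SELECT major, MAX(gpa) as val
FROM students
GROUP BY major
ORDER BY val DESC
LIMIT 1

Result: CS with max(gpa) = 3.75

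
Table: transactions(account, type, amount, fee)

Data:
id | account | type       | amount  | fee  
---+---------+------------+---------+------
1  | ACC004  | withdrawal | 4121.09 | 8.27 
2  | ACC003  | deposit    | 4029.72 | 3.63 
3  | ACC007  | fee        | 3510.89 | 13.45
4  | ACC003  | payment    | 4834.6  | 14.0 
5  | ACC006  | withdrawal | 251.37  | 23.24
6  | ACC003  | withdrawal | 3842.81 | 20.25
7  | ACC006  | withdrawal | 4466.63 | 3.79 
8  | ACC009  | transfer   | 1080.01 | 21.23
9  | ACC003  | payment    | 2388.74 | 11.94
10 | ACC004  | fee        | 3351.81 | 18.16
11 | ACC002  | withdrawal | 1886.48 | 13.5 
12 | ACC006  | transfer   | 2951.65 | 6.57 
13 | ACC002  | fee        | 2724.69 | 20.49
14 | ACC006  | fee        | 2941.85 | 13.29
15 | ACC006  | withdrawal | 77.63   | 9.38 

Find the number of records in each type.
SELECT type, COUNT(*) as count
FROM transactions
GROUP BY type

Result:
  deposit: 1
  fee: 4
  payment: 2
  transfer: 2
  withdrawal: 6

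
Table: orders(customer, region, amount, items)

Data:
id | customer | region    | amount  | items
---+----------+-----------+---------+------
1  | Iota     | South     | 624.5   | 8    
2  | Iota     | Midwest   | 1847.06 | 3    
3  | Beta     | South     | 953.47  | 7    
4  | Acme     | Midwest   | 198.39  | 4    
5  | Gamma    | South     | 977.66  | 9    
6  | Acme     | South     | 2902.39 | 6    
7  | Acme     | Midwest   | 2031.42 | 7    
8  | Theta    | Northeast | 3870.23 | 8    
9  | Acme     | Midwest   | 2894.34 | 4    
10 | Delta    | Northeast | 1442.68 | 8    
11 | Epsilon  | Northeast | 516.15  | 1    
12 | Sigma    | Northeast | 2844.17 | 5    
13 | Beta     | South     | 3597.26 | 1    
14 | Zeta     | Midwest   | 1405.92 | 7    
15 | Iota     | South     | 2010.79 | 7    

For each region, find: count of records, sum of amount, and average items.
SELECT region,
       COUNT(*) as cnt,
       SUM(amount) as total_amount,
       AVG(items) as avg_items
FROM orders
GROUP BY region

Result:
  Midwest: 5 records, 8377.13 total amount, 5.00 avg items
  Northeast: 4 records, 8673.23 total amount, 5.50 avg items
  South: 6 records, 11066.07 total amount, 6.33 avg items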